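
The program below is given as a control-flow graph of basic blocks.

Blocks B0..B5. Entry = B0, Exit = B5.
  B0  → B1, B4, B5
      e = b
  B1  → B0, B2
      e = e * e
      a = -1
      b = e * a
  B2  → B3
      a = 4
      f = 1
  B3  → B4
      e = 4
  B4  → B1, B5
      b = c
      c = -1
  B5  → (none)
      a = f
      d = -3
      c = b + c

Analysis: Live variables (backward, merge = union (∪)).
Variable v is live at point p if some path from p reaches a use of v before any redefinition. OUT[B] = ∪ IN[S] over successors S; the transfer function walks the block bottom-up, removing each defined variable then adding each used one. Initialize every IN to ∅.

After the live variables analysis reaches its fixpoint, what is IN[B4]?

Converged values:
  B0:   IN={b, c, f}   OUT={b, c, e, f}
  B1:   IN={c, e, f}   OUT={b, c, f}
  B2:   IN={c}   OUT={c, f}
  B3:   IN={c, f}   OUT={c, e, f}
  B4:   IN={c, e, f}   OUT={b, c, e, f}
  B5:   IN={b, c, f}   OUT={}

Merge at B4: OUT[B4] = IN[B1] ⊔ IN[B5] = {b, c, e, f}
Applying B4's transfer function to that OUT value gives IN[B4] (row B4 above).

Answer: {c, e, f}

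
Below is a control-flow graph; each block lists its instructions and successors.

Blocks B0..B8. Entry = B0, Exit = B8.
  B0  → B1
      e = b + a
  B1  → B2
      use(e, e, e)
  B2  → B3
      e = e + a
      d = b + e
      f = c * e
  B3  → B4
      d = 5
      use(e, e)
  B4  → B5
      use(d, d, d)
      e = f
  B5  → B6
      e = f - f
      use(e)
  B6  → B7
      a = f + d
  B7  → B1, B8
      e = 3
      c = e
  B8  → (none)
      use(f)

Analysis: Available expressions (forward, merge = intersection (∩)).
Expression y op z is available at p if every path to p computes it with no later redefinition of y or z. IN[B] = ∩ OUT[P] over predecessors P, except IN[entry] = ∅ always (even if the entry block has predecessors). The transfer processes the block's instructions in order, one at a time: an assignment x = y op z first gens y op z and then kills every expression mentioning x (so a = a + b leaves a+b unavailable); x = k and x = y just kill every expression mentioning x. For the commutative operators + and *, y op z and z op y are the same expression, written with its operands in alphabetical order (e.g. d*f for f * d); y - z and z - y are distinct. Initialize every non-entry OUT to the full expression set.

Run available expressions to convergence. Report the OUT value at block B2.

Per-block solution:
  B0:  IN={}  OUT={a+b}
  B1:  IN={}  OUT={}
  B2:  IN={}  OUT={b+e, c*e}
  B3:  IN={b+e, c*e}  OUT={b+e, c*e}
  B4:  IN={b+e, c*e}  OUT={}
  B5:  IN={}  OUT={f-f}
  B6:  IN={f-f}  OUT={d+f, f-f}
  B7:  IN={d+f, f-f}  OUT={d+f, f-f}
  B8:  IN={d+f, f-f}  OUT={d+f, f-f}

Merge at B2: IN[B2] = OUT[B1] = {}
Applying B2's transfer function to that IN value gives OUT[B2] (row B2 above).

Answer: {b+e, c*e}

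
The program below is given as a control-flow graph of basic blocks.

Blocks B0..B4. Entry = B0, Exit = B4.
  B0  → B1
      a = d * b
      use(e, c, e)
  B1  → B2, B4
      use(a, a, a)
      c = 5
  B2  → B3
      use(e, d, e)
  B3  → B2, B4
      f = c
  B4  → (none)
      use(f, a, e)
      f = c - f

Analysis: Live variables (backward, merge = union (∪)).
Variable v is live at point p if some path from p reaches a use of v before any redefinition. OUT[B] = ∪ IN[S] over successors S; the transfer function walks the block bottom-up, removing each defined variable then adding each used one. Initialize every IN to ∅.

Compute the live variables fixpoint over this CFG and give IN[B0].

Fixpoint table:
  B0:   IN={b, c, d, e, f}   OUT={a, d, e, f}
  B1:   IN={a, d, e, f}   OUT={a, c, d, e, f}
  B2:   IN={a, c, d, e}   OUT={a, c, d, e}
  B3:   IN={a, c, d, e}   OUT={a, c, d, e, f}
  B4:   IN={a, c, e, f}   OUT={}

Merge at B0: OUT[B0] = IN[B1] = {a, d, e, f}
Applying B0's transfer function to that OUT value gives IN[B0] (row B0 above).

Answer: {b, c, d, e, f}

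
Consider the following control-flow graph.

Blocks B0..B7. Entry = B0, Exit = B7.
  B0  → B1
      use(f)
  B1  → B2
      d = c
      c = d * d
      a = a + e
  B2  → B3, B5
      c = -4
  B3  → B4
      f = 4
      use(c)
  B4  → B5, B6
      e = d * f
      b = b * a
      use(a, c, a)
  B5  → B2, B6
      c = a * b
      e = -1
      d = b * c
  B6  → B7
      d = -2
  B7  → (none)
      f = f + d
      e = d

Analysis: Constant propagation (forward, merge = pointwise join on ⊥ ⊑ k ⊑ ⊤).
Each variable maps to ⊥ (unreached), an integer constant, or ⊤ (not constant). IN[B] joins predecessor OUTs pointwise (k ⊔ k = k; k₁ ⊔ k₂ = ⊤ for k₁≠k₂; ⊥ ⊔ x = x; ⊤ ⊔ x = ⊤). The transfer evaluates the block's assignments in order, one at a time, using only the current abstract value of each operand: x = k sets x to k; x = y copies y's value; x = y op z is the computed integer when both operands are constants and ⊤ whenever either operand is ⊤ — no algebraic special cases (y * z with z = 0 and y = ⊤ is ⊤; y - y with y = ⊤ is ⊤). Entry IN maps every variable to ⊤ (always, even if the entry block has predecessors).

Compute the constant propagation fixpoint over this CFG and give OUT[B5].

Per-block solution:
  B0:   IN=(all ⊤)   OUT=(all ⊤)
  B1:   IN=(all ⊤)   OUT=(all ⊤)
  B2:   IN=(all ⊤)   OUT={c:-4; rest ⊤}
  B3:   IN={c:-4; rest ⊤}   OUT={c:-4, f:4; rest ⊤}
  B4:   IN={c:-4, f:4; rest ⊤}   OUT={c:-4, f:4; rest ⊤}
  B5:   IN={c:-4; rest ⊤}   OUT={e:-1; rest ⊤}
  B6:   IN=(all ⊤)   OUT={d:-2; rest ⊤}
  B7:   IN={d:-2; rest ⊤}   OUT={d:-2, e:-2; rest ⊤}

Merge at B5: IN[B5] = OUT[B2] ⊔ OUT[B4] = {a: ⊤, b: ⊤, c: -4, d: ⊤, e: ⊤, f: ⊤}
Applying B5's transfer function to that IN value gives OUT[B5] (row B5 above).

Answer: {a: ⊤, b: ⊤, c: ⊤, d: ⊤, e: -1, f: ⊤}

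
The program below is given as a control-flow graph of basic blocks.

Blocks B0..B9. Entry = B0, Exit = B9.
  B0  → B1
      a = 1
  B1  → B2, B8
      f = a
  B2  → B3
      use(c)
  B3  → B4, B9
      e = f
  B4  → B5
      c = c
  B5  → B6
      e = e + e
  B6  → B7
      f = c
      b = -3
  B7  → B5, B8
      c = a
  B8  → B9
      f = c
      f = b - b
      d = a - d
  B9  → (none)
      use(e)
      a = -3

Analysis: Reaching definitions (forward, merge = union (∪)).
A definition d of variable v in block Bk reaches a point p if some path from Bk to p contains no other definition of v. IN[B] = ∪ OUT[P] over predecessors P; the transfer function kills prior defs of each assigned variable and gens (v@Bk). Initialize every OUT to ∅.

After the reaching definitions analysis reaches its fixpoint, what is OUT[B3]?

Per-block solution:
  B0:  IN={}  OUT={a@B0}
  B1:  IN={a@B0}  OUT={a@B0, f@B1}
  B2:  IN={a@B0, f@B1}  OUT={a@B0, f@B1}
  B3:  IN={a@B0, f@B1}  OUT={a@B0, e@B3, f@B1}
  B4:  IN={a@B0, e@B3, f@B1}  OUT={a@B0, c@B4, e@B3, f@B1}
  B5:  IN={a@B0, b@B6, c@B4, c@B7, e@B3, e@B5, f@B1, f@B6}  OUT={a@B0, b@B6, c@B4, c@B7, e@B5, f@B1, f@B6}
  B6:  IN={a@B0, b@B6, c@B4, c@B7, e@B5, f@B1, f@B6}  OUT={a@B0, b@B6, c@B4, c@B7, e@B5, f@B6}
  B7:  IN={a@B0, b@B6, c@B4, c@B7, e@B5, f@B6}  OUT={a@B0, b@B6, c@B7, e@B5, f@B6}
  B8:  IN={a@B0, b@B6, c@B7, e@B5, f@B1, f@B6}  OUT={a@B0, b@B6, c@B7, d@B8, e@B5, f@B8}
  B9:  IN={a@B0, b@B6, c@B7, d@B8, e@B3, e@B5, f@B1, f@B8}  OUT={a@B9, b@B6, c@B7, d@B8, e@B3, e@B5, f@B1, f@B8}

Merge at B3: IN[B3] = OUT[B2] = {a@B0, f@B1}
Applying B3's transfer function to that IN value gives OUT[B3] (row B3 above).

Answer: {a@B0, e@B3, f@B1}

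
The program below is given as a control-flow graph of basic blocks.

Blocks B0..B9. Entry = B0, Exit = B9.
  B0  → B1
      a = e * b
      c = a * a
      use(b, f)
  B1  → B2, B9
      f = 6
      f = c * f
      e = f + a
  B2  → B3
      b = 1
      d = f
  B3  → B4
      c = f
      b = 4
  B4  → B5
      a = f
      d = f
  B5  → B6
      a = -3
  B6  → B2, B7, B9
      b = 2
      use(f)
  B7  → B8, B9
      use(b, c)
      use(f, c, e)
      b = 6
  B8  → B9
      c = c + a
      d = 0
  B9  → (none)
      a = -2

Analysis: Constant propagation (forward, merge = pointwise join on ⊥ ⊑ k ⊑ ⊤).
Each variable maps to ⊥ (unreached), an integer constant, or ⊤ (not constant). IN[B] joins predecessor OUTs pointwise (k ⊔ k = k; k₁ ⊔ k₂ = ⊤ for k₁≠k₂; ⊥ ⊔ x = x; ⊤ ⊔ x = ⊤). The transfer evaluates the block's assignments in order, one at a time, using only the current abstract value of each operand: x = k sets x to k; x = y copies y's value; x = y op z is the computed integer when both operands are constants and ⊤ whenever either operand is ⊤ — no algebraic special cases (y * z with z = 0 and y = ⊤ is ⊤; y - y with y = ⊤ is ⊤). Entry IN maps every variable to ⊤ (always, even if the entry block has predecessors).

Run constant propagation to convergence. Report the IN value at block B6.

Converged values:
  B0:   IN=(all ⊤)   OUT=(all ⊤)
  B1:   IN=(all ⊤)   OUT=(all ⊤)
  B2:   IN=(all ⊤)   OUT={b:1; rest ⊤}
  B3:   IN={b:1; rest ⊤}   OUT={b:4; rest ⊤}
  B4:   IN={b:4; rest ⊤}   OUT={b:4; rest ⊤}
  B5:   IN={b:4; rest ⊤}   OUT={a:-3, b:4; rest ⊤}
  B6:   IN={a:-3, b:4; rest ⊤}   OUT={a:-3, b:2; rest ⊤}
  B7:   IN={a:-3, b:2; rest ⊤}   OUT={a:-3, b:6; rest ⊤}
  B8:   IN={a:-3, b:6; rest ⊤}   OUT={a:-3, b:6, d:0; rest ⊤}
  B9:   IN=(all ⊤)   OUT={a:-2; rest ⊤}

Merge at B6: IN[B6] = OUT[B5] = {a: -3, b: 4, c: ⊤, d: ⊤, e: ⊤, f: ⊤}

Answer: {a: -3, b: 4, c: ⊤, d: ⊤, e: ⊤, f: ⊤}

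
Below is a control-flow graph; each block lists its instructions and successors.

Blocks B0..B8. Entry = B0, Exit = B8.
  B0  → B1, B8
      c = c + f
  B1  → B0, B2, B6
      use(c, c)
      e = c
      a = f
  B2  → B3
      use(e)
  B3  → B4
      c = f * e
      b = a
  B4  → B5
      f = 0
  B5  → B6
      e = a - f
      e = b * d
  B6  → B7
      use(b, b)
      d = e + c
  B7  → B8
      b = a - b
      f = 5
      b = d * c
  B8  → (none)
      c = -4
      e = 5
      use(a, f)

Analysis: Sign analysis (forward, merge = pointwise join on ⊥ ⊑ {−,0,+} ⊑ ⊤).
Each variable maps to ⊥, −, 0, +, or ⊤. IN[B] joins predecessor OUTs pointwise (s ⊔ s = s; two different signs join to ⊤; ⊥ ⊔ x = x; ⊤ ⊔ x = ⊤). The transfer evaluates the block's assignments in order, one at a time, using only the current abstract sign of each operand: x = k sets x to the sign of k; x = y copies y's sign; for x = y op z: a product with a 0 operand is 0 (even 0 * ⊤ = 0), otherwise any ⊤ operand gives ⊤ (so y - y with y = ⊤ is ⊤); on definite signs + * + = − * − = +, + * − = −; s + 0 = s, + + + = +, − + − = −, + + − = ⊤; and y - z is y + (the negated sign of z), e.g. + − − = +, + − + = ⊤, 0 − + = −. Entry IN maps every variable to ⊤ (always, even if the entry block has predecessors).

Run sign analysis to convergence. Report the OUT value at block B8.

Converged values:
  B0: | IN=(all ⊤) | OUT=(all ⊤)
  B1: | IN=(all ⊤) | OUT=(all ⊤)
  B2: | IN=(all ⊤) | OUT=(all ⊤)
  B3: | IN=(all ⊤) | OUT=(all ⊤)
  B4: | IN=(all ⊤) | OUT={f:0; rest ⊤}
  B5: | IN={f:0; rest ⊤} | OUT={f:0; rest ⊤}
  B6: | IN=(all ⊤) | OUT=(all ⊤)
  B7: | IN=(all ⊤) | OUT={f:+; rest ⊤}
  B8: | IN=(all ⊤) | OUT={c:-, e:+; rest ⊤}

Merge at B8: IN[B8] = OUT[B0] ⊔ OUT[B7] = {a: ⊤, b: ⊤, c: ⊤, d: ⊤, e: ⊤, f: ⊤}
Applying B8's transfer function to that IN value gives OUT[B8] (row B8 above).

Answer: {a: ⊤, b: ⊤, c: -, d: ⊤, e: +, f: ⊤}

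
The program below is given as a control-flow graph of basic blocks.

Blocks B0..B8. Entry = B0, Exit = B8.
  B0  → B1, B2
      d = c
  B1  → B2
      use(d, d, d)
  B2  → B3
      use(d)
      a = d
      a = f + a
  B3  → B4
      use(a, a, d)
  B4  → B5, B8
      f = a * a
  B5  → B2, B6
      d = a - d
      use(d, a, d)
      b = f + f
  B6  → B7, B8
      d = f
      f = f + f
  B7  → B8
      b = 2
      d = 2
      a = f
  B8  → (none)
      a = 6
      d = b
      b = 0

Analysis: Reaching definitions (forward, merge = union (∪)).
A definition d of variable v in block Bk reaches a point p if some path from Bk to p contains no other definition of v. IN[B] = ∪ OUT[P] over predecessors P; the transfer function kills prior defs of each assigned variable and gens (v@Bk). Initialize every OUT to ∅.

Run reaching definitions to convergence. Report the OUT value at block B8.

Answer: {a@B8, b@B8, d@B8, f@B4, f@B6}

Trace:
Converged values:
  B0: | IN={} | OUT={d@B0}
  B1: | IN={d@B0} | OUT={d@B0}
  B2: | IN={a@B2, b@B5, d@B0, d@B5, f@B4} | OUT={a@B2, b@B5, d@B0, d@B5, f@B4}
  B3: | IN={a@B2, b@B5, d@B0, d@B5, f@B4} | OUT={a@B2, b@B5, d@B0, d@B5, f@B4}
  B4: | IN={a@B2, b@B5, d@B0, d@B5, f@B4} | OUT={a@B2, b@B5, d@B0, d@B5, f@B4}
  B5: | IN={a@B2, b@B5, d@B0, d@B5, f@B4} | OUT={a@B2, b@B5, d@B5, f@B4}
  B6: | IN={a@B2, b@B5, d@B5, f@B4} | OUT={a@B2, b@B5, d@B6, f@B6}
  B7: | IN={a@B2, b@B5, d@B6, f@B6} | OUT={a@B7, b@B7, d@B7, f@B6}
  B8: | IN={a@B2, a@B7, b@B5, b@B7, d@B0, d@B5, d@B6, d@B7, f@B4, f@B6} | OUT={a@B8, b@B8, d@B8, f@B4, f@B6}

Merge at B8: IN[B8] = OUT[B4] ⊔ OUT[B6] ⊔ OUT[B7] = {a@B2, a@B7, b@B5, b@B7, d@B0, d@B5, d@B6, d@B7, f@B4, f@B6}
Applying B8's transfer function to that IN value gives OUT[B8] (row B8 above).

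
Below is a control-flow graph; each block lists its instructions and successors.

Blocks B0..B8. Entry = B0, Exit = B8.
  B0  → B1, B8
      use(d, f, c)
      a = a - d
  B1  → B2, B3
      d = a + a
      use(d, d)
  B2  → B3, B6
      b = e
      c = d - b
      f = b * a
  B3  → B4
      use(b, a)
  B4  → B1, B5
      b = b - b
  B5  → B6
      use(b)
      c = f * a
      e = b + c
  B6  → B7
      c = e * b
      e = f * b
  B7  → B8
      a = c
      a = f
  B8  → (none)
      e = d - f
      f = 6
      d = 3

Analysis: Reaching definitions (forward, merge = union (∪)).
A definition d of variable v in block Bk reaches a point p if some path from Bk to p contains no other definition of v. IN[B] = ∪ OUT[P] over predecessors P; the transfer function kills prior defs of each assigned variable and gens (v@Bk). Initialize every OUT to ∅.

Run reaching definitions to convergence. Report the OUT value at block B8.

Per-block solution:
  B0:  IN={}  OUT={a@B0}
  B1:  IN={a@B0, b@B4, c@B2, d@B1, f@B2}  OUT={a@B0, b@B4, c@B2, d@B1, f@B2}
  B2:  IN={a@B0, b@B4, c@B2, d@B1, f@B2}  OUT={a@B0, b@B2, c@B2, d@B1, f@B2}
  B3:  IN={a@B0, b@B2, b@B4, c@B2, d@B1, f@B2}  OUT={a@B0, b@B2, b@B4, c@B2, d@B1, f@B2}
  B4:  IN={a@B0, b@B2, b@B4, c@B2, d@B1, f@B2}  OUT={a@B0, b@B4, c@B2, d@B1, f@B2}
  B5:  IN={a@B0, b@B4, c@B2, d@B1, f@B2}  OUT={a@B0, b@B4, c@B5, d@B1, e@B5, f@B2}
  B6:  IN={a@B0, b@B2, b@B4, c@B2, c@B5, d@B1, e@B5, f@B2}  OUT={a@B0, b@B2, b@B4, c@B6, d@B1, e@B6, f@B2}
  B7:  IN={a@B0, b@B2, b@B4, c@B6, d@B1, e@B6, f@B2}  OUT={a@B7, b@B2, b@B4, c@B6, d@B1, e@B6, f@B2}
  B8:  IN={a@B0, a@B7, b@B2, b@B4, c@B6, d@B1, e@B6, f@B2}  OUT={a@B0, a@B7, b@B2, b@B4, c@B6, d@B8, e@B8, f@B8}

Merge at B8: IN[B8] = OUT[B0] ⊔ OUT[B7] = {a@B0, a@B7, b@B2, b@B4, c@B6, d@B1, e@B6, f@B2}
Applying B8's transfer function to that IN value gives OUT[B8] (row B8 above).

Answer: {a@B0, a@B7, b@B2, b@B4, c@B6, d@B8, e@B8, f@B8}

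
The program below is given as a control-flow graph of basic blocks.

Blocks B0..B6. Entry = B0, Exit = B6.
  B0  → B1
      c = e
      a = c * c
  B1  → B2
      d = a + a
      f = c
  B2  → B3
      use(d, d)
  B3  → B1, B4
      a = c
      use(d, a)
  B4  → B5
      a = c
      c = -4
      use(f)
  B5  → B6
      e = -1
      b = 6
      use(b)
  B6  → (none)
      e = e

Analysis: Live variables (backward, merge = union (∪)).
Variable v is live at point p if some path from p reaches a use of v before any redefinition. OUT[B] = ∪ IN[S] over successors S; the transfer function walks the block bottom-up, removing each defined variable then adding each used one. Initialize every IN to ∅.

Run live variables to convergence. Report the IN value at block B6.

Answer: {e}

Working:
Converged values:
  B0:  IN={e}  OUT={a, c}
  B1:  IN={a, c}  OUT={c, d, f}
  B2:  IN={c, d, f}  OUT={c, d, f}
  B3:  IN={c, d, f}  OUT={a, c, f}
  B4:  IN={c, f}  OUT={}
  B5:  IN={}  OUT={e}
  B6:  IN={e}  OUT={}

B6 is the boundary node: OUT[B6] = {}
Applying B6's transfer function to that OUT value gives IN[B6] (row B6 above).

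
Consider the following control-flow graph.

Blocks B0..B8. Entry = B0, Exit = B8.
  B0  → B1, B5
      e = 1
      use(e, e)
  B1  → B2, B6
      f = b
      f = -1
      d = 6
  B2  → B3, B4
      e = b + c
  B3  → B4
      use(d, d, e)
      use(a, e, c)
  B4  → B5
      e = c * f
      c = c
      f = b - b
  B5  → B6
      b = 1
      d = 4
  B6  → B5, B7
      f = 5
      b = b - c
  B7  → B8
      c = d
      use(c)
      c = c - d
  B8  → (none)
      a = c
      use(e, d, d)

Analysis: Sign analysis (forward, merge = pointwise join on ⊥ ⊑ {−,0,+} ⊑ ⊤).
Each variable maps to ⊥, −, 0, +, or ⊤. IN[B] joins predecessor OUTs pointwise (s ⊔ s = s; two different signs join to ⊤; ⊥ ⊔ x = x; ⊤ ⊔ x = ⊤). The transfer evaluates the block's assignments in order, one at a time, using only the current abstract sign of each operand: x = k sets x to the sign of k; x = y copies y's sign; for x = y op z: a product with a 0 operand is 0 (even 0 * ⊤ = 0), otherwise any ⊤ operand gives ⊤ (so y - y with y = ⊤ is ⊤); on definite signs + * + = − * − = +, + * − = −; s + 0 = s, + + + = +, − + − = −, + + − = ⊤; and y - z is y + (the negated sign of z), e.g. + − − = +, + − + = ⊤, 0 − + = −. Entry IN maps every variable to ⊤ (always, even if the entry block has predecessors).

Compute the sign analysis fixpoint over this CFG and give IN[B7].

Answer: {a: ⊤, b: ⊤, c: ⊤, d: +, e: ⊤, f: +}

Working:
Converged values:
  B0: | IN=(all ⊤) | OUT={e:+; rest ⊤}
  B1: | IN={e:+; rest ⊤} | OUT={d:+, e:+, f:-; rest ⊤}
  B2: | IN={d:+, e:+, f:-; rest ⊤} | OUT={d:+, f:-; rest ⊤}
  B3: | IN={d:+, f:-; rest ⊤} | OUT={d:+, f:-; rest ⊤}
  B4: | IN={d:+, f:-; rest ⊤} | OUT={d:+; rest ⊤}
  B5: | IN=(all ⊤) | OUT={b:+, d:+; rest ⊤}
  B6: | IN={d:+; rest ⊤} | OUT={d:+, f:+; rest ⊤}
  B7: | IN={d:+, f:+; rest ⊤} | OUT={d:+, f:+; rest ⊤}
  B8: | IN={d:+, f:+; rest ⊤} | OUT={d:+, f:+; rest ⊤}

Merge at B7: IN[B7] = OUT[B6] = {a: ⊤, b: ⊤, c: ⊤, d: +, e: ⊤, f: +}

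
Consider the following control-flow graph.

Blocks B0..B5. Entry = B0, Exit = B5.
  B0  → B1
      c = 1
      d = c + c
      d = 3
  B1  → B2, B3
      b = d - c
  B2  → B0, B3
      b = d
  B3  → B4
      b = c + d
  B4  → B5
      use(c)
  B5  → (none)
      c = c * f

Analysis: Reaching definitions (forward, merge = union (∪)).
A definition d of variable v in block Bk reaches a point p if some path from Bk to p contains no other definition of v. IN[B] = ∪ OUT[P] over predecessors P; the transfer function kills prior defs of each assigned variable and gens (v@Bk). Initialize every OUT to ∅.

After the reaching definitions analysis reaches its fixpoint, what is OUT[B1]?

Answer: {b@B1, c@B0, d@B0}

Trace:
Fixpoint table:
  B0:   IN={b@B2, c@B0, d@B0}   OUT={b@B2, c@B0, d@B0}
  B1:   IN={b@B2, c@B0, d@B0}   OUT={b@B1, c@B0, d@B0}
  B2:   IN={b@B1, c@B0, d@B0}   OUT={b@B2, c@B0, d@B0}
  B3:   IN={b@B1, b@B2, c@B0, d@B0}   OUT={b@B3, c@B0, d@B0}
  B4:   IN={b@B3, c@B0, d@B0}   OUT={b@B3, c@B0, d@B0}
  B5:   IN={b@B3, c@B0, d@B0}   OUT={b@B3, c@B5, d@B0}

Merge at B1: IN[B1] = OUT[B0] = {b@B2, c@B0, d@B0}
Applying B1's transfer function to that IN value gives OUT[B1] (row B1 above).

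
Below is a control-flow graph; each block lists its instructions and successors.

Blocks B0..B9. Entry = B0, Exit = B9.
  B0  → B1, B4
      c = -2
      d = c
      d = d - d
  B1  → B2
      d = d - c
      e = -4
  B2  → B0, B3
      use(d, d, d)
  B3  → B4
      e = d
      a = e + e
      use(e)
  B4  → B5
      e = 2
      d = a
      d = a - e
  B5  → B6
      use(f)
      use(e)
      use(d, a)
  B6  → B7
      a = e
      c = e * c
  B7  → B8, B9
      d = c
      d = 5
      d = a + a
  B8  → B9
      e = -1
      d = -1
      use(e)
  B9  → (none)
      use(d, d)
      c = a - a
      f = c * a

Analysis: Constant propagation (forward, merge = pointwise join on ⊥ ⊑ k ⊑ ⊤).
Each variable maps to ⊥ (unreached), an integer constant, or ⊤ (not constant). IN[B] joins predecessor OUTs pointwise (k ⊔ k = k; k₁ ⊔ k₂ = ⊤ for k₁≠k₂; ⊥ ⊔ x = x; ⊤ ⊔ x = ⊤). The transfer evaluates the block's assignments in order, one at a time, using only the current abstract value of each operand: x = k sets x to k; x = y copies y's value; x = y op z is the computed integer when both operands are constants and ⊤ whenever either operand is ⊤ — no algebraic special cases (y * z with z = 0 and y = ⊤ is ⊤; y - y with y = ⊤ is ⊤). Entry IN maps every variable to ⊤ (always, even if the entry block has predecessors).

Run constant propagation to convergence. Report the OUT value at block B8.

Answer: {a: 2, b: ⊤, c: -4, d: -1, e: -1, f: ⊤}

Trace:
Per-block solution:
  B0: | IN=(all ⊤) | OUT={c:-2, d:0; rest ⊤}
  B1: | IN={c:-2, d:0; rest ⊤} | OUT={c:-2, d:2, e:-4; rest ⊤}
  B2: | IN={c:-2, d:2, e:-4; rest ⊤} | OUT={c:-2, d:2, e:-4; rest ⊤}
  B3: | IN={c:-2, d:2, e:-4; rest ⊤} | OUT={a:4, c:-2, d:2, e:2; rest ⊤}
  B4: | IN={c:-2; rest ⊤} | OUT={c:-2, e:2; rest ⊤}
  B5: | IN={c:-2, e:2; rest ⊤} | OUT={c:-2, e:2; rest ⊤}
  B6: | IN={c:-2, e:2; rest ⊤} | OUT={a:2, c:-4, e:2; rest ⊤}
  B7: | IN={a:2, c:-4, e:2; rest ⊤} | OUT={a:2, c:-4, d:4, e:2; rest ⊤}
  B8: | IN={a:2, c:-4, d:4, e:2; rest ⊤} | OUT={a:2, c:-4, d:-1, e:-1; rest ⊤}
  B9: | IN={a:2, c:-4; rest ⊤} | OUT={a:2, c:0, f:0; rest ⊤}

Merge at B8: IN[B8] = OUT[B7] = {a: 2, b: ⊤, c: -4, d: 4, e: 2, f: ⊤}
Applying B8's transfer function to that IN value gives OUT[B8] (row B8 above).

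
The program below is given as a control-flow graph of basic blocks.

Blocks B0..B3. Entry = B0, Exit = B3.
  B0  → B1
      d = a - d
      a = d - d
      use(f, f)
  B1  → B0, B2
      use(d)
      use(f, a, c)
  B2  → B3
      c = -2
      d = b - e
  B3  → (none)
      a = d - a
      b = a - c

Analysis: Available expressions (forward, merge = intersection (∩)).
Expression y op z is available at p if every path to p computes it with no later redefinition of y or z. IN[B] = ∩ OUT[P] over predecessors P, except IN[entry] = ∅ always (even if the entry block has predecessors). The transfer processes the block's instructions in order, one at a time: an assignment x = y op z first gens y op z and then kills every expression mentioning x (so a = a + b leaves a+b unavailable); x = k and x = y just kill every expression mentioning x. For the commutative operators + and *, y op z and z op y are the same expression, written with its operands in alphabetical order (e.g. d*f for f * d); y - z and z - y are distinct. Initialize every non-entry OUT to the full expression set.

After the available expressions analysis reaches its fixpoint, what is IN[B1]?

Answer: {d-d}

Working:
Fixpoint table:
  B0:   IN={}   OUT={d-d}
  B1:   IN={d-d}   OUT={d-d}
  B2:   IN={d-d}   OUT={b-e}
  B3:   IN={b-e}   OUT={a-c}

Merge at B1: IN[B1] = OUT[B0] = {d-d}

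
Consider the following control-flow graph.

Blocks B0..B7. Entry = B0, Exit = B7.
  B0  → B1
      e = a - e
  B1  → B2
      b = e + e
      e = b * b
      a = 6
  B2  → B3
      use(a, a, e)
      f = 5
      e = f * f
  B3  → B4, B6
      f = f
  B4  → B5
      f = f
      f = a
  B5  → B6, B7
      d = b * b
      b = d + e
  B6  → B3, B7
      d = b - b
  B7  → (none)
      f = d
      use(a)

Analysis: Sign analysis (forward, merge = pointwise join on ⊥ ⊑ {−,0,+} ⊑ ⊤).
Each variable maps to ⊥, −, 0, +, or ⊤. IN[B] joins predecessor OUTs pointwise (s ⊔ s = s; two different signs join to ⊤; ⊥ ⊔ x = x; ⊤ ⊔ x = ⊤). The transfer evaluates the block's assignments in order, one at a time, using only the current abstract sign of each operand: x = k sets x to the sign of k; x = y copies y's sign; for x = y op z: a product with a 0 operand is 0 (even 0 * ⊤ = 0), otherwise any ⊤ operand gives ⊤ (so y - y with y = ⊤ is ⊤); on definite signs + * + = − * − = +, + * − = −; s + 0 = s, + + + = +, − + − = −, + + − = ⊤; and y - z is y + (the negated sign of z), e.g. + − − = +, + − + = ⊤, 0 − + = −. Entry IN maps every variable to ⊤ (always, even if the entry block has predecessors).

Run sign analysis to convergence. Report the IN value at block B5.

Answer: {a: +, b: ⊤, c: ⊤, d: ⊤, e: +, f: +}

Trace:
Converged values:
  B0: | IN=(all ⊤) | OUT=(all ⊤)
  B1: | IN=(all ⊤) | OUT={a:+; rest ⊤}
  B2: | IN={a:+; rest ⊤} | OUT={a:+, e:+, f:+; rest ⊤}
  B3: | IN={a:+, e:+, f:+; rest ⊤} | OUT={a:+, e:+, f:+; rest ⊤}
  B4: | IN={a:+, e:+, f:+; rest ⊤} | OUT={a:+, e:+, f:+; rest ⊤}
  B5: | IN={a:+, e:+, f:+; rest ⊤} | OUT={a:+, e:+, f:+; rest ⊤}
  B6: | IN={a:+, e:+, f:+; rest ⊤} | OUT={a:+, e:+, f:+; rest ⊤}
  B7: | IN={a:+, e:+, f:+; rest ⊤} | OUT={a:+, e:+; rest ⊤}

Merge at B5: IN[B5] = OUT[B4] = {a: +, b: ⊤, c: ⊤, d: ⊤, e: +, f: +}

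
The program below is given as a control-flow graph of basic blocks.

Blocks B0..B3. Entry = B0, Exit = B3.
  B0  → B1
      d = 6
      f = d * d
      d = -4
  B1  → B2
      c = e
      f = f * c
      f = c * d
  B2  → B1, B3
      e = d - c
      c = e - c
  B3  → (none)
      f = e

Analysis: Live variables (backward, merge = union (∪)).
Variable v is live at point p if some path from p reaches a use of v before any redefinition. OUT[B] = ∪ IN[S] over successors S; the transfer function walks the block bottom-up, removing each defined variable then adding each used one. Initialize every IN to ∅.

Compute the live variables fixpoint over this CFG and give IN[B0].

Converged values:
  B0: | IN={e} | OUT={d, e, f}
  B1: | IN={d, e, f} | OUT={c, d, f}
  B2: | IN={c, d, f} | OUT={d, e, f}
  B3: | IN={e} | OUT={}

Merge at B0: OUT[B0] = IN[B1] = {d, e, f}
Applying B0's transfer function to that OUT value gives IN[B0] (row B0 above).

Answer: {e}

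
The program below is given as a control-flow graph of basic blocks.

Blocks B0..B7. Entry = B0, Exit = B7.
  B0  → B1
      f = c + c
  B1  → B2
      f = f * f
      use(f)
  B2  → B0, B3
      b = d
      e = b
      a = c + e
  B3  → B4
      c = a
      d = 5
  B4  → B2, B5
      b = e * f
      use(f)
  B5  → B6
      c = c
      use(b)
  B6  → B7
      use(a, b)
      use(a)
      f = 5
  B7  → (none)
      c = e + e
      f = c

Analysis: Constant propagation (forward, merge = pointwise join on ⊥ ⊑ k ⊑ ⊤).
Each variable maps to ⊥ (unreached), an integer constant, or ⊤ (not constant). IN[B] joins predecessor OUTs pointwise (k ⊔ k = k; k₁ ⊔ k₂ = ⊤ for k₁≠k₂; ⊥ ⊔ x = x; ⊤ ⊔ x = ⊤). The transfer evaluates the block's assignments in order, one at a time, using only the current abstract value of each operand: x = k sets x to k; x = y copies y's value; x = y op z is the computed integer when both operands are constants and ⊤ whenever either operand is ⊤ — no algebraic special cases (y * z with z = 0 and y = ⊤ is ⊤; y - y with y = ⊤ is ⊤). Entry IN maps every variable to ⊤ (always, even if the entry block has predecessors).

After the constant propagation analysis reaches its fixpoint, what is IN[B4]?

Converged values:
  B0:   IN=(all ⊤)   OUT=(all ⊤)
  B1:   IN=(all ⊤)   OUT=(all ⊤)
  B2:   IN=(all ⊤)   OUT=(all ⊤)
  B3:   IN=(all ⊤)   OUT={d:5; rest ⊤}
  B4:   IN={d:5; rest ⊤}   OUT={d:5; rest ⊤}
  B5:   IN={d:5; rest ⊤}   OUT={d:5; rest ⊤}
  B6:   IN={d:5; rest ⊤}   OUT={d:5, f:5; rest ⊤}
  B7:   IN={d:5, f:5; rest ⊤}   OUT={d:5; rest ⊤}

Merge at B4: IN[B4] = OUT[B3] = {a: ⊤, b: ⊤, c: ⊤, d: 5, e: ⊤, f: ⊤}

Answer: {a: ⊤, b: ⊤, c: ⊤, d: 5, e: ⊤, f: ⊤}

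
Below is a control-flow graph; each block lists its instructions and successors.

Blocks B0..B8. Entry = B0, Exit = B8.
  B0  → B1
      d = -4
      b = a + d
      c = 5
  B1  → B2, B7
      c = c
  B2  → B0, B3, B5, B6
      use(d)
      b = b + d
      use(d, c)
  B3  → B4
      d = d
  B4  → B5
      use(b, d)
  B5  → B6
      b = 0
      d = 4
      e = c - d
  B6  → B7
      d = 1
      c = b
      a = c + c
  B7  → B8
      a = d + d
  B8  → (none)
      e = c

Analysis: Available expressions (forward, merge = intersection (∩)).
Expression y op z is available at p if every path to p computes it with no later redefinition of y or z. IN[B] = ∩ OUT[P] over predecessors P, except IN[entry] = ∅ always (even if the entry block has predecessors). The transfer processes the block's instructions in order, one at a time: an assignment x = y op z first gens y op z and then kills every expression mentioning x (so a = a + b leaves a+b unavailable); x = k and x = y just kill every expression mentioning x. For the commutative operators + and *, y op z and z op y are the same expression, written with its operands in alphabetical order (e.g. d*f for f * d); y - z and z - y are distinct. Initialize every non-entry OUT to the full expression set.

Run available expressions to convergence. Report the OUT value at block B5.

Per-block solution:
  B0:   IN={}   OUT={a+d}
  B1:   IN={a+d}   OUT={a+d}
  B2:   IN={a+d}   OUT={a+d}
  B3:   IN={a+d}   OUT={}
  B4:   IN={}   OUT={}
  B5:   IN={}   OUT={c-d}
  B6:   IN={}   OUT={c+c}
  B7:   IN={}   OUT={d+d}
  B8:   IN={d+d}   OUT={d+d}

Merge at B5: IN[B5] = OUT[B2] ∩ OUT[B4] = {}
Applying B5's transfer function to that IN value gives OUT[B5] (row B5 above).

Answer: {c-d}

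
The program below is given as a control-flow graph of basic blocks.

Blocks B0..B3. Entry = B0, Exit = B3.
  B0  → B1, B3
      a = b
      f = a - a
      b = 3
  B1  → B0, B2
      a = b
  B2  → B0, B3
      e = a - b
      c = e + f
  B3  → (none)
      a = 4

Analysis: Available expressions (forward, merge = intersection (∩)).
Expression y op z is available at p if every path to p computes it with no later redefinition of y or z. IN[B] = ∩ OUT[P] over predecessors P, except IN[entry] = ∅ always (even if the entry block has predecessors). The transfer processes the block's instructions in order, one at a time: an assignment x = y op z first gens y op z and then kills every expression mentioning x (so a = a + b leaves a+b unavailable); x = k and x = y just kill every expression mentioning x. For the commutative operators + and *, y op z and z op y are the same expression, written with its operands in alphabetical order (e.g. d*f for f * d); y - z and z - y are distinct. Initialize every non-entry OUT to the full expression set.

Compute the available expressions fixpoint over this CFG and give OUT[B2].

Answer: {a-b, e+f}

Derivation:
Converged values:
  B0: | IN={} | OUT={a-a}
  B1: | IN={a-a} | OUT={}
  B2: | IN={} | OUT={a-b, e+f}
  B3: | IN={} | OUT={}

Merge at B2: IN[B2] = OUT[B1] = {}
Applying B2's transfer function to that IN value gives OUT[B2] (row B2 above).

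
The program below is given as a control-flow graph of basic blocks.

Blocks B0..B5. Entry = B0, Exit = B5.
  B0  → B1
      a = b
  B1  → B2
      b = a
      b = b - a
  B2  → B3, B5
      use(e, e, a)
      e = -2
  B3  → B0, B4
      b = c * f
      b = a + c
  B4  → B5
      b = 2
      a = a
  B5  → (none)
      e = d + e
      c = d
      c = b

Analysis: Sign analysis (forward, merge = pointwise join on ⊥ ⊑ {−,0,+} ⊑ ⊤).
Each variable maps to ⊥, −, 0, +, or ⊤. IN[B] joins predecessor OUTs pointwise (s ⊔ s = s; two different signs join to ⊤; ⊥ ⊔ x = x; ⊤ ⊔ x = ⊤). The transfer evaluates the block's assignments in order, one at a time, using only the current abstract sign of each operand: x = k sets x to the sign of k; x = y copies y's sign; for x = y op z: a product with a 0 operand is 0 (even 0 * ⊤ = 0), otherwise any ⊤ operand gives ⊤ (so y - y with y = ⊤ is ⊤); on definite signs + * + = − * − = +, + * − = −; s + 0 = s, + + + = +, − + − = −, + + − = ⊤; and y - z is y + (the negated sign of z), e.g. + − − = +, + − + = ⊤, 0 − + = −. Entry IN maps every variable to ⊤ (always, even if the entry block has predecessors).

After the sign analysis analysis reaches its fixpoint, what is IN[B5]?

Converged values:
  B0: | IN=(all ⊤) | OUT=(all ⊤)
  B1: | IN=(all ⊤) | OUT=(all ⊤)
  B2: | IN=(all ⊤) | OUT={e:-; rest ⊤}
  B3: | IN={e:-; rest ⊤} | OUT={e:-; rest ⊤}
  B4: | IN={e:-; rest ⊤} | OUT={b:+, e:-; rest ⊤}
  B5: | IN={e:-; rest ⊤} | OUT=(all ⊤)

Merge at B5: IN[B5] = OUT[B2] ⊔ OUT[B4] = {a: ⊤, b: ⊤, c: ⊤, d: ⊤, e: -, f: ⊤}

Answer: {a: ⊤, b: ⊤, c: ⊤, d: ⊤, e: -, f: ⊤}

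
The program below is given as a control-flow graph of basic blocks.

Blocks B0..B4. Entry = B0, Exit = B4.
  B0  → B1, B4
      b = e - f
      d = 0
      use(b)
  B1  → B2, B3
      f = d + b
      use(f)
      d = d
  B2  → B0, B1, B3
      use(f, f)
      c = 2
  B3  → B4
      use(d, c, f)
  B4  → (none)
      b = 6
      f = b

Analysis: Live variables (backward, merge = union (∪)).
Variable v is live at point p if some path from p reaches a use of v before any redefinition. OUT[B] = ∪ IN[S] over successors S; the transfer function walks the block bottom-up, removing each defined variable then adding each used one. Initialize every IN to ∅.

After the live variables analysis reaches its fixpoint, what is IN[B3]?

Answer: {c, d, f}

Trace:
Per-block solution:
  B0:   IN={c, e, f}   OUT={b, c, d, e}
  B1:   IN={b, c, d, e}   OUT={b, c, d, e, f}
  B2:   IN={b, d, e, f}   OUT={b, c, d, e, f}
  B3:   IN={c, d, f}   OUT={}
  B4:   IN={}   OUT={}

Merge at B3: OUT[B3] = IN[B4] = {}
Applying B3's transfer function to that OUT value gives IN[B3] (row B3 above).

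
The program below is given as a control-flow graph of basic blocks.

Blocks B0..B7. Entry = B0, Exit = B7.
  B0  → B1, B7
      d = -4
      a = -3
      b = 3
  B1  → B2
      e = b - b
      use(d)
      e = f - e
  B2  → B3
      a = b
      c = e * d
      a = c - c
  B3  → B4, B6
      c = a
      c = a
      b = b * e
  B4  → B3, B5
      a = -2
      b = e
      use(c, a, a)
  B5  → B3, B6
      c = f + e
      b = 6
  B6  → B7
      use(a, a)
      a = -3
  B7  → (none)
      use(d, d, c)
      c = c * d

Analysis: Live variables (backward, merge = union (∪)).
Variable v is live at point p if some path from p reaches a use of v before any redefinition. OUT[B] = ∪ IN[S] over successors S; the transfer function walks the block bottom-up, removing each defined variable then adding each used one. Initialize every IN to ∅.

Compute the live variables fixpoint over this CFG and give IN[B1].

Answer: {b, d, f}

Trace:
Per-block solution:
  B0: | IN={c, f} | OUT={b, c, d, f}
  B1: | IN={b, d, f} | OUT={b, d, e, f}
  B2: | IN={b, d, e, f} | OUT={a, b, d, e, f}
  B3: | IN={a, b, d, e, f} | OUT={a, c, d, e, f}
  B4: | IN={c, d, e, f} | OUT={a, b, d, e, f}
  B5: | IN={a, d, e, f} | OUT={a, b, c, d, e, f}
  B6: | IN={a, c, d} | OUT={c, d}
  B7: | IN={c, d} | OUT={}

Merge at B1: OUT[B1] = IN[B2] = {b, d, e, f}
Applying B1's transfer function to that OUT value gives IN[B1] (row B1 above).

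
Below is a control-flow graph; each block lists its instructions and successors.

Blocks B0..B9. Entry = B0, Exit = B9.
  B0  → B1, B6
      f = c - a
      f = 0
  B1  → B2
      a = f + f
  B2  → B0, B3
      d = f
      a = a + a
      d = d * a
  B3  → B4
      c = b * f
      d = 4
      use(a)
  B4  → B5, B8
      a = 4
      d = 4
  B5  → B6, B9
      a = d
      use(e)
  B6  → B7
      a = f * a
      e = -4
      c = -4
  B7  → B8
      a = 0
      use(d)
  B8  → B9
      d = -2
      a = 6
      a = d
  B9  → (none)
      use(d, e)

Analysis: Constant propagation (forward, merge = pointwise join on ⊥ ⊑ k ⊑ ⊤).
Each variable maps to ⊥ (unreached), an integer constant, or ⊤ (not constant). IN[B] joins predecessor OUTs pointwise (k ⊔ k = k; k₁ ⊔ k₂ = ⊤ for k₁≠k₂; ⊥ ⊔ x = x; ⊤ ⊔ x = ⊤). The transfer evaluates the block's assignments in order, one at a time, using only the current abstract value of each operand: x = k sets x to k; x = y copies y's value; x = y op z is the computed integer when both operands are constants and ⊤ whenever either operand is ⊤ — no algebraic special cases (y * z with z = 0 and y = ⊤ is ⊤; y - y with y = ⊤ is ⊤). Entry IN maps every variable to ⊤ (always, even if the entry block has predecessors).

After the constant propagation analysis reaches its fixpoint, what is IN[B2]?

Fixpoint table:
  B0: | IN=(all ⊤) | OUT={f:0; rest ⊤}
  B1: | IN={f:0; rest ⊤} | OUT={a:0, f:0; rest ⊤}
  B2: | IN={a:0, f:0; rest ⊤} | OUT={a:0, d:0, f:0; rest ⊤}
  B3: | IN={a:0, d:0, f:0; rest ⊤} | OUT={a:0, d:4, f:0; rest ⊤}
  B4: | IN={a:0, d:4, f:0; rest ⊤} | OUT={a:4, d:4, f:0; rest ⊤}
  B5: | IN={a:4, d:4, f:0; rest ⊤} | OUT={a:4, d:4, f:0; rest ⊤}
  B6: | IN={f:0; rest ⊤} | OUT={c:-4, e:-4, f:0; rest ⊤}
  B7: | IN={c:-4, e:-4, f:0; rest ⊤} | OUT={a:0, c:-4, e:-4, f:0; rest ⊤}
  B8: | IN={f:0; rest ⊤} | OUT={a:-2, d:-2, f:0; rest ⊤}
  B9: | IN={f:0; rest ⊤} | OUT={f:0; rest ⊤}

Merge at B2: IN[B2] = OUT[B1] = {a: 0, b: ⊤, c: ⊤, d: ⊤, e: ⊤, f: 0}

Answer: {a: 0, b: ⊤, c: ⊤, d: ⊤, e: ⊤, f: 0}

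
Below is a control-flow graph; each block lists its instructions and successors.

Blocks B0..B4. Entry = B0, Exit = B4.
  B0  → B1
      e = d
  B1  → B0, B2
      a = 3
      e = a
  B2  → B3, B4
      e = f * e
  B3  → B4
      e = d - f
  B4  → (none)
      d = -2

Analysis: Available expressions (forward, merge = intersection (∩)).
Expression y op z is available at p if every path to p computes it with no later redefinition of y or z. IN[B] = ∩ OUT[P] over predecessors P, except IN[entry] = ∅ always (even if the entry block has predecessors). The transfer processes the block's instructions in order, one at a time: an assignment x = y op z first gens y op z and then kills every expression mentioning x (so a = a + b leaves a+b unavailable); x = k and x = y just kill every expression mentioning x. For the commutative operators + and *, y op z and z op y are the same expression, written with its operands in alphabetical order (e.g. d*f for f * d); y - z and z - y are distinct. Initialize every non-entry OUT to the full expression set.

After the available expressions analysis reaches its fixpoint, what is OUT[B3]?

Per-block solution:
  B0:  IN={}  OUT={}
  B1:  IN={}  OUT={}
  B2:  IN={}  OUT={}
  B3:  IN={}  OUT={d-f}
  B4:  IN={}  OUT={}

Merge at B3: IN[B3] = OUT[B2] = {}
Applying B3's transfer function to that IN value gives OUT[B3] (row B3 above).

Answer: {d-f}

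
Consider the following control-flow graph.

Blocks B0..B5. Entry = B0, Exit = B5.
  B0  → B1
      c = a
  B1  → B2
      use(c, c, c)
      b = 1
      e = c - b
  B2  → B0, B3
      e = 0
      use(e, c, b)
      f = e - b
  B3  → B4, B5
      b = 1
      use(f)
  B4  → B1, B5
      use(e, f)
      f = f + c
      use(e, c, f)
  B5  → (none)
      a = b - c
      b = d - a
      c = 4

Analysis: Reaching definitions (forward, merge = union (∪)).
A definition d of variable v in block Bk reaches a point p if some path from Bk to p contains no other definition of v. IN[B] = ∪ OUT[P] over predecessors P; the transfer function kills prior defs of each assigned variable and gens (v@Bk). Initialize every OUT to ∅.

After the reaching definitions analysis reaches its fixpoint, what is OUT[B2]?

Answer: {b@B1, c@B0, e@B2, f@B2}

Working:
Fixpoint table:
  B0:   IN={b@B1, c@B0, e@B2, f@B2}   OUT={b@B1, c@B0, e@B2, f@B2}
  B1:   IN={b@B1, b@B3, c@B0, e@B2, f@B2, f@B4}   OUT={b@B1, c@B0, e@B1, f@B2, f@B4}
  B2:   IN={b@B1, c@B0, e@B1, f@B2, f@B4}   OUT={b@B1, c@B0, e@B2, f@B2}
  B3:   IN={b@B1, c@B0, e@B2, f@B2}   OUT={b@B3, c@B0, e@B2, f@B2}
  B4:   IN={b@B3, c@B0, e@B2, f@B2}   OUT={b@B3, c@B0, e@B2, f@B4}
  B5:   IN={b@B3, c@B0, e@B2, f@B2, f@B4}   OUT={a@B5, b@B5, c@B5, e@B2, f@B2, f@B4}

Merge at B2: IN[B2] = OUT[B1] = {b@B1, c@B0, e@B1, f@B2, f@B4}
Applying B2's transfer function to that IN value gives OUT[B2] (row B2 above).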